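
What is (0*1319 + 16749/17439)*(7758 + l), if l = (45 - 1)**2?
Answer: 54121602/5813 ≈ 9310.4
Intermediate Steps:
l = 1936 (l = 44**2 = 1936)
(0*1319 + 16749/17439)*(7758 + l) = (0*1319 + 16749/17439)*(7758 + 1936) = (0 + 16749*(1/17439))*9694 = (0 + 5583/5813)*9694 = (5583/5813)*9694 = 54121602/5813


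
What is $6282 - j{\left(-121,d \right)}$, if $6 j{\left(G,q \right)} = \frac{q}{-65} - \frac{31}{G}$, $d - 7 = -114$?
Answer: $\frac{148216309}{23595} \approx 6281.7$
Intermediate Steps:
$d = -107$ ($d = 7 - 114 = -107$)
$j{\left(G,q \right)} = - \frac{31}{6 G} - \frac{q}{390}$ ($j{\left(G,q \right)} = \frac{\frac{q}{-65} - \frac{31}{G}}{6} = \frac{q \left(- \frac{1}{65}\right) - \frac{31}{G}}{6} = \frac{- \frac{q}{65} - \frac{31}{G}}{6} = \frac{- \frac{31}{G} - \frac{q}{65}}{6} = - \frac{31}{6 G} - \frac{q}{390}$)
$6282 - j{\left(-121,d \right)} = 6282 - \frac{-2015 - \left(-121\right) \left(-107\right)}{390 \left(-121\right)} = 6282 - \frac{1}{390} \left(- \frac{1}{121}\right) \left(-2015 - 12947\right) = 6282 - \frac{1}{390} \left(- \frac{1}{121}\right) \left(-14962\right) = 6282 - \frac{7481}{23595} = \frac{148216309}{23595}$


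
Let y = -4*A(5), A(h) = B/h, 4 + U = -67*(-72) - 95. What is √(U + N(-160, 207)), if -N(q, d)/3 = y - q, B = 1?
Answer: √106185/5 ≈ 65.172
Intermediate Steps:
U = 4725 (U = -4 + (-67*(-72) - 95) = -4 + (4824 - 95) = -4 + 4729 = 4725)
A(h) = 1/h
y = -⅘ (y = -4/5 = -4*⅕ = -⅘ ≈ -0.80000)
N(q, d) = 12/5 + 3*q (N(q, d) = -3*(-⅘ - q) = 12/5 + 3*q)
√(U + N(-160, 207)) = √(4725 + (12/5 + 3*(-160))) = √(4725 + (12/5 - 480)) = √(4725 - 2388/5) = √(21237/5) = √106185/5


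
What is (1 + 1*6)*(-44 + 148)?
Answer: 728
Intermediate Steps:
(1 + 1*6)*(-44 + 148) = (1 + 6)*104 = 7*104 = 728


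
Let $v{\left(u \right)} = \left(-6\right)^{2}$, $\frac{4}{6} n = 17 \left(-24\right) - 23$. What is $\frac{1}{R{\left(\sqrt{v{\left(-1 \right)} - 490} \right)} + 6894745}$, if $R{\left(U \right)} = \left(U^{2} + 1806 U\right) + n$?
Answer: $\frac{3063842}{21121695677833} - \frac{2408 i \sqrt{454}}{63365087033499} \approx 1.4506 \cdot 10^{-7} - 8.0972 \cdot 10^{-10} i$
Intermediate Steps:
$n = - \frac{1293}{2}$ ($n = \frac{3 \left(17 \left(-24\right) - 23\right)}{2} = \frac{3 \left(-408 - 23\right)}{2} = \frac{3}{2} \left(-431\right) = - \frac{1293}{2} \approx -646.5$)
$v{\left(u \right)} = 36$
$R{\left(U \right)} = - \frac{1293}{2} + U^{2} + 1806 U$ ($R{\left(U \right)} = \left(U^{2} + 1806 U\right) - \frac{1293}{2} = - \frac{1293}{2} + U^{2} + 1806 U$)
$\frac{1}{R{\left(\sqrt{v{\left(-1 \right)} - 490} \right)} + 6894745} = \frac{1}{\left(- \frac{1293}{2} + \left(\sqrt{36 - 490}\right)^{2} + 1806 \sqrt{36 - 490}\right) + 6894745} = \frac{1}{\left(- \frac{1293}{2} + \left(\sqrt{-454}\right)^{2} + 1806 \sqrt{-454}\right) + 6894745} = \frac{1}{\left(- \frac{1293}{2} + \left(i \sqrt{454}\right)^{2} + 1806 i \sqrt{454}\right) + 6894745} = \frac{1}{\left(- \frac{1293}{2} - 454 + 1806 i \sqrt{454}\right) + 6894745} = \frac{1}{\left(- \frac{2201}{2} + 1806 i \sqrt{454}\right) + 6894745} = \frac{1}{\frac{13787289}{2} + 1806 i \sqrt{454}}$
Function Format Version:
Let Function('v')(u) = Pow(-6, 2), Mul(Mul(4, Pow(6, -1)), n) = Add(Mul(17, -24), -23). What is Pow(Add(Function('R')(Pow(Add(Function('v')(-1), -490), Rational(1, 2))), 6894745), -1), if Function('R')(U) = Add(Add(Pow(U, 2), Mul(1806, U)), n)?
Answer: Add(Rational(3063842, 21121695677833), Mul(Rational(-2408, 63365087033499), I, Pow(454, Rational(1, 2)))) ≈ Add(1.4506e-7, Mul(-8.0972e-10, I))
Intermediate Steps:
n = Rational(-1293, 2) (n = Mul(Rational(3, 2), Add(Mul(17, -24), -23)) = Mul(Rational(3, 2), Add(-408, -23)) = Mul(Rational(3, 2), -431) = Rational(-1293, 2) ≈ -646.50)
Function('v')(u) = 36
Function('R')(U) = Add(Rational(-1293, 2), Pow(U, 2), Mul(1806, U)) (Function('R')(U) = Add(Add(Pow(U, 2), Mul(1806, U)), Rational(-1293, 2)) = Add(Rational(-1293, 2), Pow(U, 2), Mul(1806, U)))
Pow(Add(Function('R')(Pow(Add(Function('v')(-1), -490), Rational(1, 2))), 6894745), -1) = Pow(Add(Add(Rational(-1293, 2), Pow(Pow(Add(36, -490), Rational(1, 2)), 2), Mul(1806, Pow(Add(36, -490), Rational(1, 2)))), 6894745), -1) = Pow(Add(Add(Rational(-1293, 2), Pow(Pow(-454, Rational(1, 2)), 2), Mul(1806, Pow(-454, Rational(1, 2)))), 6894745), -1) = Pow(Add(Add(Rational(-1293, 2), Pow(Mul(I, Pow(454, Rational(1, 2))), 2), Mul(1806, Mul(I, Pow(454, Rational(1, 2))))), 6894745), -1) = Pow(Add(Add(Rational(-1293, 2), -454, Mul(1806, I, Pow(454, Rational(1, 2)))), 6894745), -1) = Pow(Add(Add(Rational(-2201, 2), Mul(1806, I, Pow(454, Rational(1, 2)))), 6894745), -1) = Pow(Add(Rational(13787289, 2), Mul(1806, I, Pow(454, Rational(1, 2)))), -1)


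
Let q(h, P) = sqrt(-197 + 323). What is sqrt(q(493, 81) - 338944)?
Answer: sqrt(-338944 + 3*sqrt(14)) ≈ 582.18*I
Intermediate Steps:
q(h, P) = 3*sqrt(14) (q(h, P) = sqrt(126) = 3*sqrt(14))
sqrt(q(493, 81) - 338944) = sqrt(3*sqrt(14) - 338944) = sqrt(-338944 + 3*sqrt(14))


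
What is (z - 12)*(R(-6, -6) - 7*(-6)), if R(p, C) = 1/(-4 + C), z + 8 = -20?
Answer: -1676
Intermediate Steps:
z = -28 (z = -8 - 20 = -28)
(z - 12)*(R(-6, -6) - 7*(-6)) = (-28 - 12)*(1/(-4 - 6) - 7*(-6)) = -40*(1/(-10) + 42) = -40*(-1/10 + 42) = -40*419/10 = -1676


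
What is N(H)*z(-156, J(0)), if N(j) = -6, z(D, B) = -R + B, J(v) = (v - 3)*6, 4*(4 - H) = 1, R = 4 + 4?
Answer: 156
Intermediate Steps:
R = 8
H = 15/4 (H = 4 - ¼*1 = 4 - ¼ = 15/4 ≈ 3.7500)
J(v) = -18 + 6*v (J(v) = (-3 + v)*6 = -18 + 6*v)
z(D, B) = -8 + B (z(D, B) = -1*8 + B = -8 + B)
N(H)*z(-156, J(0)) = -6*(-8 + (-18 + 6*0)) = -6*(-8 + (-18 + 0)) = -6*(-8 - 18) = -6*(-26) = 156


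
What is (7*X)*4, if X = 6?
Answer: 168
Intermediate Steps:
(7*X)*4 = (7*6)*4 = 42*4 = 168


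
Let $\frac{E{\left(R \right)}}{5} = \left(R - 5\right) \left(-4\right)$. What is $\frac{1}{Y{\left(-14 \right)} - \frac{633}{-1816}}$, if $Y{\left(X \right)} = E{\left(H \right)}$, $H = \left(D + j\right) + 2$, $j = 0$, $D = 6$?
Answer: $- \frac{1816}{108327} \approx -0.016764$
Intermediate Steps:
$H = 8$ ($H = \left(6 + 0\right) + 2 = 6 + 2 = 8$)
$E{\left(R \right)} = 100 - 20 R$ ($E{\left(R \right)} = 5 \left(R - 5\right) \left(-4\right) = 5 \left(-5 + R\right) \left(-4\right) = 5 \left(20 - 4 R\right) = 100 - 20 R$)
$Y{\left(X \right)} = -60$ ($Y{\left(X \right)} = 100 - 160 = -60$)
$\frac{1}{Y{\left(-14 \right)} - \frac{633}{-1816}} = \frac{1}{-60 - \frac{633}{-1816}} = \frac{1}{-60 - - \frac{633}{1816}} = \frac{1}{-60 + \frac{633}{1816}} = \frac{1}{- \frac{108327}{1816}} = - \frac{1816}{108327}$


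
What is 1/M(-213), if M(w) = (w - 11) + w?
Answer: -1/437 ≈ -0.0022883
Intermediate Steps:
M(w) = -11 + 2*w (M(w) = (-11 + w) + w = -11 + 2*w)
1/M(-213) = 1/(-11 + 2*(-213)) = 1/(-11 - 426) = 1/(-437) = -1/437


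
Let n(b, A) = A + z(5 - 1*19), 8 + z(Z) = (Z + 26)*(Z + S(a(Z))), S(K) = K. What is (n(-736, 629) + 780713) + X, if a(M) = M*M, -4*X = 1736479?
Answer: 1397593/4 ≈ 3.4940e+5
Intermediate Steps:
X = -1736479/4 (X = -¼*1736479 = -1736479/4 ≈ -4.3412e+5)
a(M) = M²
z(Z) = -8 + (26 + Z)*(Z + Z²) (z(Z) = -8 + (Z + 26)*(Z + Z²) = -8 + (26 + Z)*(Z + Z²))
n(b, A) = 2176 + A (n(b, A) = A + (-8 + (5 - 1*19)³ + 26*(5 - 1*19) + 27*(5 - 1*19)²) = A + (-8 + (5 - 19)³ + 26*(5 - 19) + 27*(5 - 19)²) = A + (-8 + (-14)³ + 26*(-14) + 27*(-14)²) = A + (-8 - 2744 - 364 + 27*196) = A + (-8 - 2744 - 364 + 5292) = A + 2176 = 2176 + A)
(n(-736, 629) + 780713) + X = ((2176 + 629) + 780713) - 1736479/4 = (2805 + 780713) - 1736479/4 = 783518 - 1736479/4 = 1397593/4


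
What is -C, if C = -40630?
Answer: 40630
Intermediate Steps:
-C = -1*(-40630) = 40630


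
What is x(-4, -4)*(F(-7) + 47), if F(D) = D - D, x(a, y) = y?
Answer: -188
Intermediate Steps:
F(D) = 0
x(-4, -4)*(F(-7) + 47) = -4*(0 + 47) = -4*47 = -188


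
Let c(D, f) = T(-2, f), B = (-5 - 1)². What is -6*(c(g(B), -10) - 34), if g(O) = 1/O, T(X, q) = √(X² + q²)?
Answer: 204 - 12*√26 ≈ 142.81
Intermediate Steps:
B = 36 (B = (-6)² = 36)
g(O) = 1/O
c(D, f) = √(4 + f²) (c(D, f) = √((-2)² + f²) = √(4 + f²))
-6*(c(g(B), -10) - 34) = -6*(√(4 + (-10)²) - 34) = -6*(√(4 + 100) - 34) = -6*(√104 - 34) = -6*(2*√26 - 34) = -6*(-34 + 2*√26) = 204 - 12*√26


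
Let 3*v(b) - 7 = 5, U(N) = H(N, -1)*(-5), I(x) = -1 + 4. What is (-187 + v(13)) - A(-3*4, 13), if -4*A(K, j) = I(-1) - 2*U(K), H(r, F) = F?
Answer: -739/4 ≈ -184.75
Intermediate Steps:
I(x) = 3
U(N) = 5 (U(N) = -1*(-5) = 5)
A(K, j) = 7/4 (A(K, j) = -(3 - 2*5)/4 = -(3 - 10)/4 = -¼*(-7) = 7/4)
v(b) = 4 (v(b) = 7/3 + (⅓)*5 = 7/3 + 5/3 = 4)
(-187 + v(13)) - A(-3*4, 13) = (-187 + 4) - 1*7/4 = -183 - 7/4 = -739/4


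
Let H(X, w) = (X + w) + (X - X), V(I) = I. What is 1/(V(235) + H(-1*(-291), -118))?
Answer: 1/408 ≈ 0.0024510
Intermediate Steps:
H(X, w) = X + w (H(X, w) = (X + w) + 0 = X + w)
1/(V(235) + H(-1*(-291), -118)) = 1/(235 + (-1*(-291) - 118)) = 1/(235 + (291 - 118)) = 1/(235 + 173) = 1/408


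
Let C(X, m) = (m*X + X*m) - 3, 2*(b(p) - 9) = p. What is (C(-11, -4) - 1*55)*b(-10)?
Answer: 120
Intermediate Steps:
b(p) = 9 + p/2
C(X, m) = -3 + 2*X*m (C(X, m) = (X*m + X*m) - 3 = 2*X*m - 3 = -3 + 2*X*m)
(C(-11, -4) - 1*55)*b(-10) = ((-3 + 2*(-11)*(-4)) - 1*55)*(9 + (1/2)*(-10)) = ((-3 + 88) - 55)*(9 - 5) = (85 - 55)*4 = 30*4 = 120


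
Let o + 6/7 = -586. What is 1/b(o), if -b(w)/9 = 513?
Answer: -1/4617 ≈ -0.00021659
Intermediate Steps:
o = -4108/7 (o = -6/7 - 586 = -4108/7 ≈ -586.86)
b(w) = -4617 (b(w) = -9*513 = -4617)
1/b(o) = 1/(-4617) = -1/4617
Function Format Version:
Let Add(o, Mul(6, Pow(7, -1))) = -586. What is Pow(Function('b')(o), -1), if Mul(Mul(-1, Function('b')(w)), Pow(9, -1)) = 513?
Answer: Rational(-1, 4617) ≈ -0.00021659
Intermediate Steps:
o = Rational(-4108, 7) (o = Add(Rational(-6, 7), -586) = Rational(-4108, 7) ≈ -586.86)
Function('b')(w) = -4617 (Function('b')(w) = Mul(-9, 513) = -4617)
Pow(Function('b')(o), -1) = Pow(-4617, -1) = Rational(-1, 4617)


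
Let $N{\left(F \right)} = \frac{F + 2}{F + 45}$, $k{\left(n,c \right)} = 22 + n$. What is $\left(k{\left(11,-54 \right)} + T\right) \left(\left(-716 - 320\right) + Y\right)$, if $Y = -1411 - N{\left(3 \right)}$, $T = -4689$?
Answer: $11393717$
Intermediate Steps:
$N{\left(F \right)} = \frac{2 + F}{45 + F}$
$Y = - \frac{67733}{48}$ ($Y = -1411 - \frac{2 + 3}{45 + 3} = -1411 - \frac{1}{48} \cdot 5 = -1411 - \frac{5}{48} = - \frac{67733}{48} \approx -1411.1$)
$\left(k{\left(11,-54 \right)} + T\right) \left(\left(-716 - 320\right) + Y\right) = \left(\left(22 + 11\right) - 4689\right) \left(\left(-716 - 320\right) - \frac{67733}{48}\right) = \left(33 - 4689\right) \left(-1036 - \frac{67733}{48}\right) = \left(-4656\right) \left(- \frac{117461}{48}\right) = 11393717$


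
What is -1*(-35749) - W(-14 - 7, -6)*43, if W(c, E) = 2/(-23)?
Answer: 822313/23 ≈ 35753.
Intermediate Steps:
W(c, E) = -2/23 (W(c, E) = 2*(-1/23) = -2/23)
-1*(-35749) - W(-14 - 7, -6)*43 = -1*(-35749) - (-2)*43/23 = 35749 - 1*(-86/23) = 35749 + 86/23 = 822313/23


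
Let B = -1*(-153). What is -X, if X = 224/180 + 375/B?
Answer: -2827/765 ≈ -3.6954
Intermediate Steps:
B = 153
X = 2827/765 (X = 224/180 + 375/153 = 224*(1/180) + 375*(1/153) = 56/45 + 125/51 = 2827/765 ≈ 3.6954)
-X = -1*2827/765 = -2827/765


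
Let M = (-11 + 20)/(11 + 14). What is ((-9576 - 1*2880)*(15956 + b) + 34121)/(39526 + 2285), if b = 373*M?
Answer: -5009660167/1045275 ≈ -4792.7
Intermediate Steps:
M = 9/25 ≈ 0.36000
b = 3357/25 (b = 373*(9/25) = 3357/25 ≈ 134.28)
((-9576 - 1*2880)*(15956 + b) + 34121)/(39526 + 2285) = ((-9576 - 1*2880)*(15956 + 3357/25) + 34121)/(39526 + 2285) = ((-9576 - 2880)*(402257/25) + 34121)/41811 = (-12456*402257/25 + 34121)*(1/41811) = (-5010513192/25 + 34121)*(1/41811) = -5009660167/25*1/41811 = -5009660167/1045275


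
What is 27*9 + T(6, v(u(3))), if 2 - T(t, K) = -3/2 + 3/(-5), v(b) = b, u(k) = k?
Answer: 2471/10 ≈ 247.10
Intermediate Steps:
T(t, K) = 41/10 (T(t, K) = 2 - (-3/2 + 3/(-5)) = 2 - (-3*½ + 3*(-⅕)) = 2 - (-3/2 - ⅗) = 2 - 1*(-21/10) = 2 + 21/10 = 41/10)
27*9 + T(6, v(u(3))) = 27*9 + 41/10 = 243 + 41/10 = 2471/10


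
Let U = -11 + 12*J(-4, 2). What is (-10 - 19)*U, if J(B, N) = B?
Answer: 1711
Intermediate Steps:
U = -59 (U = -11 + 12*(-4) = -11 - 48 = -59)
(-10 - 19)*U = (-10 - 19)*(-59) = -29*(-59) = 1711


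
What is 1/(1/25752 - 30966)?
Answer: -25752/797436431 ≈ -3.2293e-5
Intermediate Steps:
1/(1/25752 - 30966) = 1/(-797436431/25752) = -25752/797436431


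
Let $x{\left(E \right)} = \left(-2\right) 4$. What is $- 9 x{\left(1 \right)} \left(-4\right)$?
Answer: $-288$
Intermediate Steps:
$x{\left(E \right)} = -8$
$- 9 x{\left(1 \right)} \left(-4\right) = \left(-9\right) \left(-8\right) \left(-4\right) = 72 \left(-4\right) = -288$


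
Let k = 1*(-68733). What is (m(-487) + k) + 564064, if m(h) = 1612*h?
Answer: -289713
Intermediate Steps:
k = -68733
(m(-487) + k) + 564064 = (1612*(-487) - 68733) + 564064 = (-785044 - 68733) + 564064 = -853777 + 564064 = -289713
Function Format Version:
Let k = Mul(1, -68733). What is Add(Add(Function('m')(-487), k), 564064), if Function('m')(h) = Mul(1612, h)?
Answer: -289713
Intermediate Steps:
k = -68733
Add(Add(Function('m')(-487), k), 564064) = Add(Add(Mul(1612, -487), -68733), 564064) = Add(Add(-785044, -68733), 564064) = Add(-853777, 564064) = -289713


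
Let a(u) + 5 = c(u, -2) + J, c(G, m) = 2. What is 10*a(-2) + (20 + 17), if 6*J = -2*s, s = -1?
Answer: 31/3 ≈ 10.333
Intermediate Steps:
J = ⅓ (J = (-2*(-1))/6 = (⅙)*2 = ⅓ ≈ 0.33333)
a(u) = -8/3 (a(u) = -5 + (2 + ⅓) = -5 + 7/3 = -8/3)
10*a(-2) + (20 + 17) = 10*(-8/3) + (20 + 17) = -80/3 + 37 = 31/3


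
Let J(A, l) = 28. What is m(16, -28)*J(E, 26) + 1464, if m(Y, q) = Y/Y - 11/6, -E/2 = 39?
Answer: 4322/3 ≈ 1440.7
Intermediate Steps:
E = -78 (E = -2*39 = -78)
m(Y, q) = -⅚ (m(Y, q) = 1 - 11*⅙ = 1 - 11/6 = -⅚)
m(16, -28)*J(E, 26) + 1464 = -⅚*28 + 1464 = -70/3 + 1464 = 4322/3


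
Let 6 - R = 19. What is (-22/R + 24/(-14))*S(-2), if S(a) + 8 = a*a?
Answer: 8/91 ≈ 0.087912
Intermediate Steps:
R = -13 (R = 6 - 1*19 = 6 - 19 = -13)
S(a) = -8 + a**2 (S(a) = -8 + a*a = -8 + a**2)
(-22/R + 24/(-14))*S(-2) = (-22/(-13) + 24/(-14))*(-8 + (-2)**2) = (-22*(-1/13) + 24*(-1/14))*(-8 + 4) = (22/13 - 12/7)*(-4) = -2/91*(-4) = 8/91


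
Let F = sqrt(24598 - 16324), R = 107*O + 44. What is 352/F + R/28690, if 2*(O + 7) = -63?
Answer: -429/3020 + 176*sqrt(8274)/4137 ≈ 3.7277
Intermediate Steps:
O = -77/2 (O = -7 + (1/2)*(-63) = -7 - 63/2 = -77/2 ≈ -38.500)
R = -8151/2 (R = 107*(-77/2) + 44 = -8239/2 + 44 = -8151/2 ≈ -4075.5)
F = sqrt(8274) ≈ 90.962
352/F + R/28690 = 352/(sqrt(8274)) - 8151/2/28690 = 352*(sqrt(8274)/8274) - 8151/2*1/28690 = 176*sqrt(8274)/4137 - 429/3020 = -429/3020 + 176*sqrt(8274)/4137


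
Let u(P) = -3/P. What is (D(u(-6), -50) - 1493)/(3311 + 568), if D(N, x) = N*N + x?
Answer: -2057/5172 ≈ -0.39772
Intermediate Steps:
D(N, x) = x + N**2 (D(N, x) = N**2 + x = x + N**2)
(D(u(-6), -50) - 1493)/(3311 + 568) = ((-50 + (-3/(-6))**2) - 1493)/(3311 + 568) = ((-50 + (-3*(-1/6))**2) - 1493)/3879 = ((-50 + (1/2)**2) - 1493)*(1/3879) = ((-50 + 1/4) - 1493)*(1/3879) = (-199/4 - 1493)*(1/3879) = -6171/4*1/3879 = -2057/5172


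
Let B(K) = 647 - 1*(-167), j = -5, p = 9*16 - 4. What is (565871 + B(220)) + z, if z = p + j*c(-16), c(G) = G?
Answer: 566905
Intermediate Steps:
p = 140 (p = 144 - 4 = 140)
B(K) = 814 (B(K) = 647 + 167 = 814)
z = 220 (z = 140 - 5*(-16) = 140 + 80 = 220)
(565871 + B(220)) + z = (565871 + 814) + 220 = 566685 + 220 = 566905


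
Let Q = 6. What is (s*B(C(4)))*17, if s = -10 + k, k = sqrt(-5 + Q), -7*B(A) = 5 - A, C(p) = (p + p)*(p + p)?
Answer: -9027/7 ≈ -1289.6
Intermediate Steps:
C(p) = 4*p**2 (C(p) = (2*p)*(2*p) = 4*p**2)
B(A) = -5/7 + A/7 (B(A) = -(5 - A)/7 = -5/7 + A/7)
k = 1 (k = sqrt(-5 + 6) = sqrt(1) = 1)
s = -9 (s = -10 + 1 = -9)
(s*B(C(4)))*17 = -9*(-5/7 + (4*4**2)/7)*17 = -9*(-5/7 + (4*16)/7)*17 = -9*(-5/7 + (1/7)*64)*17 = -9*(-5/7 + 64/7)*17 = -9*59/7*17 = -531/7*17 = -9027/7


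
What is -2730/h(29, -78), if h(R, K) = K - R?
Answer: 2730/107 ≈ 25.514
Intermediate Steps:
-2730/h(29, -78) = -2730/(-78 - 1*29) = -2730/(-78 - 29) = -2730/(-107) = -2730*(-1/107) = 2730/107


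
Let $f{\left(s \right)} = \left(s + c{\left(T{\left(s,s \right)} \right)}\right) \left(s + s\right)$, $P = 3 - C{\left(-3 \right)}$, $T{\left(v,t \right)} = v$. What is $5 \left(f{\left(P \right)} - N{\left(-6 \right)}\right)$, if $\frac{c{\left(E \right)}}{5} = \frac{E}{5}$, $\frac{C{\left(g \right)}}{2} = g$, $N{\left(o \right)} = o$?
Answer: $1650$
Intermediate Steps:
$C{\left(g \right)} = 2 g$
$c{\left(E \right)} = E$ ($c{\left(E \right)} = 5 \frac{E}{5} = E$)
$P = 9$ ($P = 3 - 2 \left(-3\right) = 3 - -6 = 3 + 6 = 9$)
$f{\left(s \right)} = 4 s^{2}$ ($f{\left(s \right)} = \left(s + s\right) \left(s + s\right) = 2 s 2 s = 4 s^{2}$)
$5 \left(f{\left(P \right)} - N{\left(-6 \right)}\right) = 5 \left(4 \cdot 9^{2} - -6\right) = 5 \left(4 \cdot 81 + 6\right) = 5 \left(324 + 6\right) = 5 \cdot 330 = 1650$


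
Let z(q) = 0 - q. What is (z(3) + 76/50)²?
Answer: 1369/625 ≈ 2.1904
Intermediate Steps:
z(q) = -q
(z(3) + 76/50)² = (-1*3 + 76/50)² = (-3 + 76*(1/50))² = (-3 + 38/25)² = (-37/25)² = 1369/625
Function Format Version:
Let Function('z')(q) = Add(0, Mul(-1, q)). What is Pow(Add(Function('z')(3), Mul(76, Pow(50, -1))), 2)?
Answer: Rational(1369, 625) ≈ 2.1904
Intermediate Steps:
Function('z')(q) = Mul(-1, q)
Pow(Add(Function('z')(3), Mul(76, Pow(50, -1))), 2) = Pow(Add(Mul(-1, 3), Mul(76, Pow(50, -1))), 2) = Pow(Add(-3, Mul(76, Rational(1, 50))), 2) = Pow(Add(-3, Rational(38, 25)), 2) = Pow(Rational(-37, 25), 2) = Rational(1369, 625)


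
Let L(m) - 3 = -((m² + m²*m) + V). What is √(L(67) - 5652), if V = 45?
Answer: I*√310946 ≈ 557.63*I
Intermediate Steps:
L(m) = -42 - m² - m³ (L(m) = 3 - ((m² + m²*m) + 45) = 3 - ((m² + m³) + 45) = 3 - (45 + m² + m³) = 3 + (-45 - m² - m³) = -42 - m² - m³)
√(L(67) - 5652) = √((-42 - 1*67² - 1*67³) - 5652) = √((-42 - 1*4489 - 1*300763) - 5652) = √((-42 - 4489 - 300763) - 5652) = √(-305294 - 5652) = √(-310946) = I*√310946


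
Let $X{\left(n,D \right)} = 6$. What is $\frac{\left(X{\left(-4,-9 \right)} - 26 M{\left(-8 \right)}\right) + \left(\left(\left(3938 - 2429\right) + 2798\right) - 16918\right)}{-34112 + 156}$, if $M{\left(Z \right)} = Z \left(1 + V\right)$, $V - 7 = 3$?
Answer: $\frac{10317}{33956} \approx 0.30383$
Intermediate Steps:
$V = 10$ ($V = 7 + 3 = 10$)
$M{\left(Z \right)} = 11 Z$ ($M{\left(Z \right)} = Z \left(1 + 10\right) = Z 11 = 11 Z$)
$\frac{\left(X{\left(-4,-9 \right)} - 26 M{\left(-8 \right)}\right) + \left(\left(\left(3938 - 2429\right) + 2798\right) - 16918\right)}{-34112 + 156} = \frac{\left(6 - 26 \cdot 11 \left(-8\right)\right) + \left(\left(\left(3938 - 2429\right) + 2798\right) - 16918\right)}{-34112 + 156} = \frac{\left(6 - -2288\right) + \left(\left(1509 + 2798\right) - 16918\right)}{-33956} = \left(\left(6 + 2288\right) + \left(4307 - 16918\right)\right) \left(- \frac{1}{33956}\right) = \left(2294 - 12611\right) \left(- \frac{1}{33956}\right) = \left(-10317\right) \left(- \frac{1}{33956}\right) = \frac{10317}{33956}$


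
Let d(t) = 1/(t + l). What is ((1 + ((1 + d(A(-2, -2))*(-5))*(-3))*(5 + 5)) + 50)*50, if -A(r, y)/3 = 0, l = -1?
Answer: -6450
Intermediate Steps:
A(r, y) = 0 (A(r, y) = -3*0 = 0)
d(t) = 1/(-1 + t) (d(t) = 1/(t - 1) = 1/(-1 + t))
((1 + ((1 + d(A(-2, -2))*(-5))*(-3))*(5 + 5)) + 50)*50 = ((1 + ((1 - 5/(-1 + 0))*(-3))*(5 + 5)) + 50)*50 = ((1 + ((1 - 5/(-1))*(-3))*10) + 50)*50 = ((1 + ((1 - 1*(-5))*(-3))*10) + 50)*50 = ((1 + ((1 + 5)*(-3))*10) + 50)*50 = ((1 + (6*(-3))*10) + 50)*50 = ((1 - 18*10) + 50)*50 = ((1 - 180) + 50)*50 = (-179 + 50)*50 = -129*50 = -6450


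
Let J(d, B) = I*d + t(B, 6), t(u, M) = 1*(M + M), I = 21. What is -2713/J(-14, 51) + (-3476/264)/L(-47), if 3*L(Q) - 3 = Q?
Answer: 130511/12408 ≈ 10.518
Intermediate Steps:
L(Q) = 1 + Q/3
t(u, M) = 2*M (t(u, M) = 1*(2*M) = 2*M)
J(d, B) = 12 + 21*d (J(d, B) = 21*d + 2*6 = 21*d + 12 = 12 + 21*d)
-2713/J(-14, 51) + (-3476/264)/L(-47) = -2713/(12 + 21*(-14)) + (-3476/264)/(1 + (1/3)*(-47)) = -2713/(12 - 294) + (-3476*1/264)/(1 - 47/3) = -2713/(-282) - 79/(6*(-44/3)) = -2713*(-1/282) - 79/6*(-3/44) = 2713/282 + 79/88 = 130511/12408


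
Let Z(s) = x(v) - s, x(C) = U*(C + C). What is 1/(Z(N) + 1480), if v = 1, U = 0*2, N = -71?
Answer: 1/1551 ≈ 0.00064475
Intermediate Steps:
U = 0
x(C) = 0 (x(C) = 0*(C + C) = 0*(2*C) = 0)
Z(s) = -s (Z(s) = 0 - s = -s)
1/(Z(N) + 1480) = 1/(-1*(-71) + 1480) = 1/(71 + 1480) = 1/1551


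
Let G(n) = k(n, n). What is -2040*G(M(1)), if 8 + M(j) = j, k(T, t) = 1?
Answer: -2040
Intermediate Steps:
M(j) = -8 + j
G(n) = 1
-2040*G(M(1)) = -2040*1 = -2040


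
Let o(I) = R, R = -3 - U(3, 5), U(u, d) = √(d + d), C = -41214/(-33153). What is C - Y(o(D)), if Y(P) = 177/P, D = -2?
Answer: -5854343/11051 + 177*√10 ≈ 29.966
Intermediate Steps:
C = 13738/11051 (C = -41214*(-1/33153) = 13738/11051 ≈ 1.2431)
U(u, d) = √2*√d (U(u, d) = √(2*d) = √2*√d)
R = -3 - √10 (R = -3 - √2*√5 = -3 - √10 ≈ -6.1623)
o(I) = -3 - √10
C - Y(o(D)) = 13738/11051 - 177/(-3 - √10)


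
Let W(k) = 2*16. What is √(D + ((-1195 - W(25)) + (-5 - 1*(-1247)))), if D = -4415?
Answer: 20*I*√11 ≈ 66.333*I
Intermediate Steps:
W(k) = 32
√(D + ((-1195 - W(25)) + (-5 - 1*(-1247)))) = √(-4415 + ((-1195 - 1*32) + (-5 - 1*(-1247)))) = √(-4415 + ((-1195 - 32) + (-5 + 1247))) = √(-4415 + (-1227 + 1242)) = √(-4415 + 15) = √(-4400) = 20*I*√11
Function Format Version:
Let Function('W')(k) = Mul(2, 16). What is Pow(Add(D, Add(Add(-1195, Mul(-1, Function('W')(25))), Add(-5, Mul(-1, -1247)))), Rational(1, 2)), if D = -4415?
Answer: Mul(20, I, Pow(11, Rational(1, 2))) ≈ Mul(66.333, I)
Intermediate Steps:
Function('W')(k) = 32
Pow(Add(D, Add(Add(-1195, Mul(-1, Function('W')(25))), Add(-5, Mul(-1, -1247)))), Rational(1, 2)) = Pow(Add(-4415, Add(Add(-1195, Mul(-1, 32)), Add(-5, Mul(-1, -1247)))), Rational(1, 2)) = Pow(Add(-4415, Add(Add(-1195, -32), Add(-5, 1247))), Rational(1, 2)) = Pow(Add(-4415, Add(-1227, 1242)), Rational(1, 2)) = Pow(Add(-4415, 15), Rational(1, 2)) = Pow(-4400, Rational(1, 2)) = Mul(20, I, Pow(11, Rational(1, 2)))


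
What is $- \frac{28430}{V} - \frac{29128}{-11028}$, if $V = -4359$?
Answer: $\frac{12235972}{1335307} \approx 9.1634$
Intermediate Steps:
$- \frac{28430}{V} - \frac{29128}{-11028} = - \frac{28430}{-4359} - \frac{29128}{-11028} = \left(-28430\right) \left(- \frac{1}{4359}\right) - - \frac{7282}{2757} = \frac{28430}{4359} + \frac{7282}{2757} = \frac{12235972}{1335307}$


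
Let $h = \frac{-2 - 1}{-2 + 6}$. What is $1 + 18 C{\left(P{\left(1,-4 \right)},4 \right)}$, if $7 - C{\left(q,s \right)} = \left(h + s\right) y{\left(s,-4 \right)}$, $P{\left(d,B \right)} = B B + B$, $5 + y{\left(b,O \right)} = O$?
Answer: $\frac{1307}{2} \approx 653.5$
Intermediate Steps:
$y{\left(b,O \right)} = -5 + O$
$h = - \frac{3}{4} \approx -0.75$
$P{\left(d,B \right)} = B + B^{2}$ ($P{\left(d,B \right)} = B^{2} + B = B + B^{2}$)
$C{\left(q,s \right)} = \frac{1}{4} + 9 s$ ($C{\left(q,s \right)} = 7 - \left(- \frac{3}{4} + s\right) \left(-5 - 4\right) = 7 - \left(- \frac{3}{4} + s\right) \left(-9\right) = 7 - \left(\frac{27}{4} - 9 s\right) = 7 + \left(- \frac{27}{4} + 9 s\right) = \frac{1}{4} + 9 s$)
$1 + 18 C{\left(P{\left(1,-4 \right)},4 \right)} = 1 + 18 \left(\frac{1}{4} + 9 \cdot 4\right) = 1 + 18 \left(\frac{1}{4} + 36\right) = 1 + 18 \cdot \frac{145}{4} = 1 + \frac{1305}{2} = \frac{1307}{2}$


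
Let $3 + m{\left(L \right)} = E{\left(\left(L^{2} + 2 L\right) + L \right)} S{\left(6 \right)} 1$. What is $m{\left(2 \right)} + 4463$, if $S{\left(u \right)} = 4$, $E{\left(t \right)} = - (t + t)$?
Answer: $4380$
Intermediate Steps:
$E{\left(t \right)} = - 2 t$
$m{\left(L \right)} = -3 - 24 L - 8 L^{2}$ ($m{\left(L \right)} = -3 + - 2 \left(\left(L^{2} + 2 L\right) + L\right) 4 \cdot 1 = -3 + - 2 \left(L^{2} + 3 L\right) 4 \cdot 1 = -3 + \left(- 6 L - 2 L^{2}\right) 4 \cdot 1 = -3 + \left(- 24 L - 8 L^{2}\right) 1 = -3 - \left(8 L^{2} + 24 L\right) = -3 - 24 L - 8 L^{2}$)
$m{\left(2 \right)} + 4463 = \left(-3 - 16 \left(3 + 2\right)\right) + 4463 = \left(-3 - 16 \cdot 5\right) + 4463 = \left(-3 - 80\right) + 4463 = -83 + 4463 = 4380$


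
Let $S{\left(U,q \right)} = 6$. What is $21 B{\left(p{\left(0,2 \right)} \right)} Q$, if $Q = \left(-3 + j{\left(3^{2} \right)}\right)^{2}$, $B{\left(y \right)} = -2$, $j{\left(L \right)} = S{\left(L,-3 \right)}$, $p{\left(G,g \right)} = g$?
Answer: $-378$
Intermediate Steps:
$j{\left(L \right)} = 6$
$Q = 9$ ($Q = \left(-3 + 6\right)^{2} = 3^{2} = 9$)
$21 B{\left(p{\left(0,2 \right)} \right)} Q = 21 \left(-2\right) 9 = \left(-42\right) 9 = -378$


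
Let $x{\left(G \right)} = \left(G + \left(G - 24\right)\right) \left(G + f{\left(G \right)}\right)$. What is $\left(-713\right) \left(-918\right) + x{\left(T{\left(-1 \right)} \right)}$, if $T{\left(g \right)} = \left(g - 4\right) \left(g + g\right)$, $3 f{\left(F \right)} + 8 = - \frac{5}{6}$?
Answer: $\frac{5890552}{9} \approx 6.5451 \cdot 10^{5}$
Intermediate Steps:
$f{\left(F \right)} = - \frac{53}{18}$ ($f{\left(F \right)} = - \frac{8}{3} + \frac{\left(-5\right) \frac{1}{6}}{3} = - \frac{8}{3} + \frac{1}{3} \left(- \frac{5}{6}\right) = - \frac{8}{3} - \frac{5}{18} = - \frac{53}{18}$)
$T{\left(g \right)} = 2 g \left(-4 + g\right)$ ($T{\left(g \right)} = \left(-4 + g\right) 2 g = 2 g \left(-4 + g\right)$)
$x{\left(G \right)} = \left(-24 + 2 G\right) \left(- \frac{53}{18} + G\right)$ ($x{\left(G \right)} = \left(G + \left(G - 24\right)\right) \left(G - \frac{53}{18}\right) = \left(G + \left(-24 + G\right)\right) \left(- \frac{53}{18} + G\right) = \left(-24 + 2 G\right) \left(- \frac{53}{18} + G\right)$)
$\left(-713\right) \left(-918\right) + x{\left(T{\left(-1 \right)} \right)} = \left(-713\right) \left(-918\right) + \left(\frac{212}{3} + 2 \left(2 \left(-1\right) \left(-4 - 1\right)\right)^{2} - \frac{269 \cdot 2 \left(-1\right) \left(-4 - 1\right)}{9}\right) = 654534 + \left(\frac{212}{3} + 2 \left(2 \left(-1\right) \left(-5\right)\right)^{2} - \frac{269 \cdot 2 \left(-1\right) \left(-5\right)}{9}\right) = 654534 + \left(\frac{212}{3} + 2 \cdot 10^{2} - \frac{2690}{9}\right) = 654534 + \left(\frac{212}{3} + 2 \cdot 100 - \frac{2690}{9}\right) = 654534 + \left(\frac{212}{3} + 200 - \frac{2690}{9}\right) = 654534 - \frac{254}{9} = \frac{5890552}{9}$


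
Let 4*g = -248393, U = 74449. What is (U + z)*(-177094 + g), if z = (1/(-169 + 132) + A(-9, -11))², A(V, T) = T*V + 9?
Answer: -56392302599457/2738 ≈ -2.0596e+10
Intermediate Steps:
g = -248393/4 (g = (¼)*(-248393) = -248393/4 ≈ -62098.)
A(V, T) = 9 + T*V
z = 15960025/1369 (z = (1/(-169 + 132) + (9 - 11*(-9)))² = (1/(-37) + (9 + 99))² = (-1/37 + 108)² = (3995/37)² = 15960025/1369 ≈ 11658.)
(U + z)*(-177094 + g) = (74449 + 15960025/1369)*(-177094 - 248393/4) = (117880706/1369)*(-956769/4) = -56392302599457/2738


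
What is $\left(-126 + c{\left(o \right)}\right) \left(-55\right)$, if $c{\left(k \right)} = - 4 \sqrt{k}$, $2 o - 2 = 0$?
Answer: $7150$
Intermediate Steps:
$o = 1$ ($o = 1 + \frac{1}{2} \cdot 0 = 1 + 0 = 1$)
$\left(-126 + c{\left(o \right)}\right) \left(-55\right) = \left(-126 - 4 \sqrt{1}\right) \left(-55\right) = \left(-126 - 4\right) \left(-55\right) = \left(-130\right) \left(-55\right) = 7150$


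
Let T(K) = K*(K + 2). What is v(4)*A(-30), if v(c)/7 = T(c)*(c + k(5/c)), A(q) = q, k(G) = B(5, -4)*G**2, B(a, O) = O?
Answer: 11340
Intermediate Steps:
T(K) = K*(2 + K)
k(G) = -4*G**2
v(c) = 7*c*(2 + c)*(c - 100/c**2) (v(c) = 7*((c*(2 + c))*(c - 4*25/c**2)) = 7*((c*(2 + c))*(c - 100/c**2)) = 7*(c*(2 + c)*(c - 100/c**2)) = 7*c*(2 + c)*(c - 100/c**2))
v(4)*A(-30) = (7*(-100 + 4**3)*(2 + 4)/4)*(-30) = (7*(1/4)*(-100 + 64)*6)*(-30) = (7*(1/4)*(-36)*6)*(-30) = -378*(-30) = 11340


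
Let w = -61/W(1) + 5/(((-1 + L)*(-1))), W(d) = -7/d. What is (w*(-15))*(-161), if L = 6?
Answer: 18630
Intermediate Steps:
w = 54/7 (w = -61/((-7/1)) + 5/(((-1 + 6)*(-1))) = -61/((-7*1)) + 5/((5*(-1))) = -61/(-7) + 5/(-5) = -61*(-1/7) + 5*(-1/5) = 61/7 - 1 = 54/7 ≈ 7.7143)
(w*(-15))*(-161) = ((54/7)*(-15))*(-161) = -810/7*(-161) = 18630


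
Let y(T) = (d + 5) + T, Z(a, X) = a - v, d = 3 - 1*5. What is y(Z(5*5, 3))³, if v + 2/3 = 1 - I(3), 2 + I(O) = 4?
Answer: 704969/27 ≈ 26110.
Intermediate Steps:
d = -2 (d = 3 - 5 = -2)
I(O) = 2 (I(O) = -2 + 4 = 2)
v = -5/3 (v = -⅔ + (1 - 1*2) = -⅔ + (1 - 2) = -⅔ - 1 = -5/3 ≈ -1.6667)
Z(a, X) = 5/3 + a (Z(a, X) = a - 1*(-5/3) = a + 5/3 = 5/3 + a)
y(T) = 3 + T (y(T) = (-2 + 5) + T = 3 + T)
y(Z(5*5, 3))³ = (3 + (5/3 + 5*5))³ = (3 + (5/3 + 25))³ = (3 + 80/3)³ = (89/3)³ = 704969/27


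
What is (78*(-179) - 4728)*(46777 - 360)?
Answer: -867533730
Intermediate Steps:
(78*(-179) - 4728)*(46777 - 360) = (-13962 - 4728)*46417 = -18690*46417 = -867533730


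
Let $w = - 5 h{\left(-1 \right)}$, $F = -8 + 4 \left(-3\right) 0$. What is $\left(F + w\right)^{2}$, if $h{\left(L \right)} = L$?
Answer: $9$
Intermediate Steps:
$F = -8$ ($F = -8 - 0 = -8 + 0 = -8$)
$w = 5$ ($w = \left(-5\right) \left(-1\right) = 5$)
$\left(F + w\right)^{2} = \left(-8 + 5\right)^{2} = \left(-3\right)^{2} = 9$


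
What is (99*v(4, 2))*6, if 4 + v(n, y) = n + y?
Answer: 1188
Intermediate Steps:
v(n, y) = -4 + n + y (v(n, y) = -4 + (n + y) = -4 + n + y)
(99*v(4, 2))*6 = (99*(-4 + 4 + 2))*6 = (99*2)*6 = 198*6 = 1188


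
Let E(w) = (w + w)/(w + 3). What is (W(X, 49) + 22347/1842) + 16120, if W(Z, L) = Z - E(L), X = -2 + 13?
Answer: 64419718/3991 ≈ 16141.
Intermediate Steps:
X = 11
E(w) = 2*w/(3 + w) (E(w) = (2*w)/(3 + w) = 2*w/(3 + w))
W(Z, L) = Z - 2*L/(3 + L)
(W(X, 49) + 22347/1842) + 16120 = ((-2*49 + 11*(3 + 49))/(3 + 49) + 22347/1842) + 16120 = ((-98 + 11*52)/52 + 22347*(1/1842)) + 16120 = ((-98 + 572)/52 + 7449/614) + 16120 = ((1/52)*474 + 7449/614) + 16120 = (237/26 + 7449/614) + 16120 = 84798/3991 + 16120 = 64419718/3991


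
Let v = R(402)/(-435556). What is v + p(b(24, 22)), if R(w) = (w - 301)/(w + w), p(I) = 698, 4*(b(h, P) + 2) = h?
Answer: 244430542651/350187024 ≈ 698.00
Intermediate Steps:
b(h, P) = -2 + h/4
R(w) = (-301 + w)/(2*w) (R(w) = (-301 + w)/((2*w)) = (-301 + w)*(1/(2*w)) = (-301 + w)/(2*w))
v = -101/350187024 (v = ((½)*(-301 + 402)/402)/(-435556) = ((½)*(1/402)*101)*(-1/435556) = (101/804)*(-1/435556) = -101/350187024 ≈ -2.8842e-7)
v + p(b(24, 22)) = -101/350187024 + 698 = 244430542651/350187024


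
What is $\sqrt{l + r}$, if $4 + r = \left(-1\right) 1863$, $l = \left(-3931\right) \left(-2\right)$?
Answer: $\sqrt{5995} \approx 77.427$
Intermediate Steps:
$l = 7862$
$r = -1867$ ($r = -4 - 1863 = -1867$)
$\sqrt{l + r} = \sqrt{7862 - 1867} = \sqrt{5995}$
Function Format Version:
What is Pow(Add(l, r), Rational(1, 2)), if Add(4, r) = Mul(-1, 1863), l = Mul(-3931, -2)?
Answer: Pow(5995, Rational(1, 2)) ≈ 77.427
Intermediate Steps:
l = 7862
r = -1867 (r = Add(-4, Mul(-1, 1863)) = Add(-4, -1863) = -1867)
Pow(Add(l, r), Rational(1, 2)) = Pow(Add(7862, -1867), Rational(1, 2)) = Pow(5995, Rational(1, 2))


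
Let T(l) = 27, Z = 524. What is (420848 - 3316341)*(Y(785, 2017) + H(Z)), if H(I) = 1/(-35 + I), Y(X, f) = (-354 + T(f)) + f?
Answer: -2392867265623/489 ≈ -4.8934e+9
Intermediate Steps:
Y(X, f) = -327 + f (Y(X, f) = (-354 + 27) + f = -327 + f)
(420848 - 3316341)*(Y(785, 2017) + H(Z)) = (420848 - 3316341)*((-327 + 2017) + 1/(-35 + 524)) = -2895493*(1690 + 1/489) = -2895493*826411/489 = -2392867265623/489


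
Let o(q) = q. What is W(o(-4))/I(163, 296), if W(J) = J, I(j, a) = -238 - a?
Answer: 2/267 ≈ 0.0074906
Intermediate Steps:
W(o(-4))/I(163, 296) = -4/(-238 - 1*296) = -4/(-238 - 296) = -4/(-534) = -4*(-1/534) = 2/267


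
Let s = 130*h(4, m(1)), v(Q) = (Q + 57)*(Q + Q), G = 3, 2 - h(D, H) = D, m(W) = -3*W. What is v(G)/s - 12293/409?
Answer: -167171/5317 ≈ -31.441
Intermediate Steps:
h(D, H) = 2 - D
v(Q) = 2*Q*(57 + Q) (v(Q) = (57 + Q)*(2*Q) = 2*Q*(57 + Q))
s = -260 (s = 130*(2 - 1*4) = 130*(2 - 4) = 130*(-2) = -260)
v(G)/s - 12293/409 = (2*3*(57 + 3))/(-260) - 12293/409 = (2*3*60)*(-1/260) - 12293*1/409 = 360*(-1/260) - 12293/409 = -18/13 - 12293/409 = -167171/5317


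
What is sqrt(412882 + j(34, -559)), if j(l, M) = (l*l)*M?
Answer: I*sqrt(233322) ≈ 483.03*I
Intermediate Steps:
j(l, M) = M*l**2 (j(l, M) = l**2*M = M*l**2)
sqrt(412882 + j(34, -559)) = sqrt(412882 - 559*34**2) = sqrt(412882 - 559*1156) = sqrt(412882 - 646204) = sqrt(-233322) = I*sqrt(233322)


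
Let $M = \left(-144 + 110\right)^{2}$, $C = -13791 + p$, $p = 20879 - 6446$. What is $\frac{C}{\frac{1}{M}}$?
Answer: $742152$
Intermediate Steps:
$p = 14433$
$C = 642$ ($C = -13791 + 14433 = 642$)
$M = 1156$ ($M = \left(-34\right)^{2} = 1156$)
$\frac{C}{\frac{1}{M}} = \frac{642}{\frac{1}{1156}} = 642 \frac{1}{\frac{1}{1156}} = 642 \cdot 1156 = 742152$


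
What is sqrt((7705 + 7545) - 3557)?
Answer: sqrt(11693) ≈ 108.13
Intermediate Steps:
sqrt((7705 + 7545) - 3557) = sqrt(15250 - 3557) = sqrt(11693)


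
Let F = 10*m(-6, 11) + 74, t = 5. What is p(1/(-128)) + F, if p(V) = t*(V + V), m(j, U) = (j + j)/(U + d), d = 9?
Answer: 4347/64 ≈ 67.922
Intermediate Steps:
m(j, U) = 2*j/(9 + U) (m(j, U) = (j + j)/(U + 9) = (2*j)/(9 + U) = 2*j/(9 + U))
p(V) = 10*V (p(V) = 5*(V + V) = 5*(2*V) = 10*V)
F = 68 (F = 10*(2*(-6)/(9 + 11)) + 74 = 10*(2*(-6)/20) + 74 = 10*(2*(-6)*(1/20)) + 74 = 10*(-⅗) + 74 = -6 + 74 = 68)
p(1/(-128)) + F = 10/(-128) + 68 = 10*(-1/128) + 68 = -5/64 + 68 = 4347/64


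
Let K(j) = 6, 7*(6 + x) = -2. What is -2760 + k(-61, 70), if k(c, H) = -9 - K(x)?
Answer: -2775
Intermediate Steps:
x = -44/7 (x = -6 + (⅐)*(-2) = -6 - 2/7 = -44/7 ≈ -6.2857)
k(c, H) = -15 (k(c, H) = -9 - 1*6 = -9 - 6 = -15)
-2760 + k(-61, 70) = -2760 - 15 = -2775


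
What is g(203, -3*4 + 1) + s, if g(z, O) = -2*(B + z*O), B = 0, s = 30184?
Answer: 34650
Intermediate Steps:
g(z, O) = -2*O*z (g(z, O) = -2*(0 + z*O) = -2*(0 + O*z) = -2*O*z)
g(203, -3*4 + 1) + s = -2*(-3*4 + 1)*203 + 30184 = -2*(-12 + 1)*203 + 30184 = -2*(-11)*203 + 30184 = 4466 + 30184 = 34650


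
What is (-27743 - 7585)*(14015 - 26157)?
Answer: 428952576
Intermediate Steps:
(-27743 - 7585)*(14015 - 26157) = -35328*(-12142) = 428952576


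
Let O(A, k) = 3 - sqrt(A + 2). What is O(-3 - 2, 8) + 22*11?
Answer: 245 - I*sqrt(3) ≈ 245.0 - 1.732*I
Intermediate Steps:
O(A, k) = 3 - sqrt(2 + A)
O(-3 - 2, 8) + 22*11 = (3 - sqrt(2 + (-3 - 2))) + 22*11 = (3 - sqrt(2 - 5)) + 242 = (3 - sqrt(-3)) + 242 = (3 - I*sqrt(3)) + 242 = 245 - I*sqrt(3)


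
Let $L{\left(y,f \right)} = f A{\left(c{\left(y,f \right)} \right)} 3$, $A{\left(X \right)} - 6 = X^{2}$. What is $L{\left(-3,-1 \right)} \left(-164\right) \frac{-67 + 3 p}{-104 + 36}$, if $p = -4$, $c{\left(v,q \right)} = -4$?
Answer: $\frac{213774}{17} \approx 12575.0$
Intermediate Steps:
$A{\left(X \right)} = 6 + X^{2}$
$L{\left(y,f \right)} = 66 f$ ($L{\left(y,f \right)} = f \left(6 + \left(-4\right)^{2}\right) 3 = f \left(6 + 16\right) 3 = f 22 \cdot 3 = 22 f 3 = 66 f$)
$L{\left(-3,-1 \right)} \left(-164\right) \frac{-67 + 3 p}{-104 + 36} = 66 \left(-1\right) \left(-164\right) \frac{-67 + 3 \left(-4\right)}{-104 + 36} = \left(-66\right) \left(-164\right) \frac{-67 - 12}{-68} = 10824 \left(\left(-79\right) \left(- \frac{1}{68}\right)\right) = 10824 \cdot \frac{79}{68} = \frac{213774}{17}$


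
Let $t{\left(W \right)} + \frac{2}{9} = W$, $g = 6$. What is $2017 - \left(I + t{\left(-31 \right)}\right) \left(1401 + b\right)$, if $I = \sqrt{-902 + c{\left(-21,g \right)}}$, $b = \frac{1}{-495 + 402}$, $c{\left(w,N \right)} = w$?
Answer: $\frac{38300281}{837} - \frac{130292 i \sqrt{923}}{93} \approx 45759.0 - 42563.0 i$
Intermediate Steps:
$t{\left(W \right)} = - \frac{2}{9} + W$
$b = - \frac{1}{93}$ ($b = \frac{1}{-93} = - \frac{1}{93} \approx -0.010753$)
$I = i \sqrt{923}$ ($I = \sqrt{-902 - 21} = \sqrt{-923} = i \sqrt{923} \approx 30.381 i$)
$2017 - \left(I + t{\left(-31 \right)}\right) \left(1401 + b\right) = 2017 - \left(i \sqrt{923} - \frac{281}{9}\right) \left(1401 - \frac{1}{93}\right) = 2017 - \left(i \sqrt{923} - \frac{281}{9}\right) \frac{130292}{93} = 2017 - \left(- \frac{281}{9} + i \sqrt{923}\right) \frac{130292}{93} = 2017 - \left(- \frac{36612052}{837} + \frac{130292 i \sqrt{923}}{93}\right) = 2017 + \left(\frac{36612052}{837} - \frac{130292 i \sqrt{923}}{93}\right) = \frac{38300281}{837} - \frac{130292 i \sqrt{923}}{93}$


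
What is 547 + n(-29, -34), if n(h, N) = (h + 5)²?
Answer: 1123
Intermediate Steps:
n(h, N) = (5 + h)²
547 + n(-29, -34) = 547 + (5 - 29)² = 547 + (-24)² = 547 + 576 = 1123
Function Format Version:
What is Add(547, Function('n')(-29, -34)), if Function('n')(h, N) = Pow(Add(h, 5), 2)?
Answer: 1123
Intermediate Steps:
Function('n')(h, N) = Pow(Add(5, h), 2)
Add(547, Function('n')(-29, -34)) = Add(547, Pow(Add(5, -29), 2)) = Add(547, Pow(-24, 2)) = Add(547, 576) = 1123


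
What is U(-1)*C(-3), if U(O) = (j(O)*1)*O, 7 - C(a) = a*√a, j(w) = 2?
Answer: -14 - 6*I*√3 ≈ -14.0 - 10.392*I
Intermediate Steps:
C(a) = 7 - a^(3/2) (C(a) = 7 - a*√a = 7 - a^(3/2))
U(O) = 2*O (U(O) = (2*1)*O = 2*O)
U(-1)*C(-3) = (2*(-1))*(7 - (-3)^(3/2)) = -2*(7 - (-3)*I*√3) = -2*(7 + 3*I*√3) = -14 - 6*I*√3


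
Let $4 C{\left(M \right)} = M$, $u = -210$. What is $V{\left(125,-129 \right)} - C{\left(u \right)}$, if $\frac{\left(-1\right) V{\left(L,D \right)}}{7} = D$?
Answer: $\frac{1911}{2} \approx 955.5$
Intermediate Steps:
$C{\left(M \right)} = \frac{M}{4}$
$V{\left(L,D \right)} = - 7 D$
$V{\left(125,-129 \right)} - C{\left(u \right)} = \left(-7\right) \left(-129\right) - \frac{1}{4} \left(-210\right) = 903 - - \frac{105}{2} = 903 + \frac{105}{2} = \frac{1911}{2}$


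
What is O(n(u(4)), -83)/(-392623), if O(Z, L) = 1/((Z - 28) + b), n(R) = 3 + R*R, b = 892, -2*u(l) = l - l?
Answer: -1/340404141 ≈ -2.9377e-9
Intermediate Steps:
u(l) = 0 (u(l) = -(l - l)/2 = -1/2*0 = 0)
n(R) = 3 + R**2
O(Z, L) = 1/(864 + Z) (O(Z, L) = 1/((Z - 28) + 892) = 1/((-28 + Z) + 892) = 1/(864 + Z))
O(n(u(4)), -83)/(-392623) = 1/((864 + (3 + 0**2))*(-392623)) = -1/392623/(864 + (3 + 0)) = -1/392623/(864 + 3) = -1/392623/867 = (1/867)*(-1/392623) = -1/340404141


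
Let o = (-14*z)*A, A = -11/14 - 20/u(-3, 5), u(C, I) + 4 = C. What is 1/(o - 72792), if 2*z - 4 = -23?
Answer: -2/145033 ≈ -1.3790e-5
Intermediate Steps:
z = -19/2 (z = 2 + (1/2)*(-23) = 2 - 23/2 = -19/2 ≈ -9.5000)
u(C, I) = -4 + C
A = 29/14 (A = -11/14 - 20/(-4 - 3) = -11*1/14 - 20/(-7) = -11/14 - 20*(-1/7) = -11/14 + 20/7 = 29/14 ≈ 2.0714)
o = 551/2 (o = -14*(-19/2)*(29/14) = 133*(29/14) = 551/2 ≈ 275.50)
1/(o - 72792) = 1/(551/2 - 72792) = 1/(-145033/2) = -2/145033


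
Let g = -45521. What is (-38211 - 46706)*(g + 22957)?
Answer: 1916067188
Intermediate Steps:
(-38211 - 46706)*(g + 22957) = (-38211 - 46706)*(-45521 + 22957) = -84917*(-22564) = 1916067188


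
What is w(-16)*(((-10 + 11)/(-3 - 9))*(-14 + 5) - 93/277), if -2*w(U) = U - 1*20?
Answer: 4131/554 ≈ 7.4567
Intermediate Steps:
w(U) = 10 - U/2 (w(U) = -(U - 1*20)/2 = -(U - 20)/2 = -(-20 + U)/2 = 10 - U/2)
w(-16)*(((-10 + 11)/(-3 - 9))*(-14 + 5) - 93/277) = (10 - 1/2*(-16))*(((-10 + 11)/(-3 - 9))*(-14 + 5) - 93/277) = (10 + 8)*((1/(-12))*(-9) - 93*1/277) = 18*((1*(-1/12))*(-9) - 93/277) = 18*(-1/12*(-9) - 93/277) = 18*(3/4 - 93/277) = 18*(459/1108) = 4131/554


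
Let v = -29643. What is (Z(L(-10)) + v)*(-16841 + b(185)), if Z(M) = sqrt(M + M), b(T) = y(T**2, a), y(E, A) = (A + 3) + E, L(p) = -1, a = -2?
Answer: -515343555 + 17385*I*sqrt(2) ≈ -5.1534e+8 + 24586.0*I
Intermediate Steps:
y(E, A) = 3 + A + E (y(E, A) = (3 + A) + E = 3 + A + E)
b(T) = 1 + T**2 (b(T) = 3 - 2 + T**2 = 1 + T**2)
Z(M) = sqrt(2)*sqrt(M) (Z(M) = sqrt(2*M) = sqrt(2)*sqrt(M))
(Z(L(-10)) + v)*(-16841 + b(185)) = (sqrt(2)*sqrt(-1) - 29643)*(-16841 + (1 + 185**2)) = (sqrt(2)*I - 29643)*(-16841 + (1 + 34225)) = (I*sqrt(2) - 29643)*(-16841 + 34226) = (-29643 + I*sqrt(2))*17385 = -515343555 + 17385*I*sqrt(2)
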